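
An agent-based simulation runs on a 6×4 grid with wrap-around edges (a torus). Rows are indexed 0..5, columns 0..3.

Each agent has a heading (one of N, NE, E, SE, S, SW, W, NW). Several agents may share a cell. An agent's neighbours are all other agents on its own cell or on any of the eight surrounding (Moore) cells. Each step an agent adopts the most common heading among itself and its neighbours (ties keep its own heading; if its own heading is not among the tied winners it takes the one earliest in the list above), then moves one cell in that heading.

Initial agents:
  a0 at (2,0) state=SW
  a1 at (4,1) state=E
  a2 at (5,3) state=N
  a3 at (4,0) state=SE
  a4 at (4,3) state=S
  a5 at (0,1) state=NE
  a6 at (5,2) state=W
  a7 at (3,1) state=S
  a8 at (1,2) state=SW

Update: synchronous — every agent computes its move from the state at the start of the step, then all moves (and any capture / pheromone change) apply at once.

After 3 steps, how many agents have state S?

8

t=1: a0@(3,3):SW a1@(4,2):E a2@(4,3):N a3@(5,0):S a4@(5,3):S a5@(5,2):NE a6@(5,1):W a7@(4,1):S a8@(2,1):SW
t=2: a0@(4,2):SW a1@(5,2):S a2@(5,3):S a3@(0,0):S a4@(0,3):S a5@(0,2):S a6@(0,1):S a7@(5,1):S a8@(3,0):SW
t=3: a0@(5,2):S a1@(0,2):S a2@(0,3):S a3@(1,0):S a4@(1,3):S a5@(1,2):S a6@(1,1):S a7@(0,1):S a8@(4,3):SW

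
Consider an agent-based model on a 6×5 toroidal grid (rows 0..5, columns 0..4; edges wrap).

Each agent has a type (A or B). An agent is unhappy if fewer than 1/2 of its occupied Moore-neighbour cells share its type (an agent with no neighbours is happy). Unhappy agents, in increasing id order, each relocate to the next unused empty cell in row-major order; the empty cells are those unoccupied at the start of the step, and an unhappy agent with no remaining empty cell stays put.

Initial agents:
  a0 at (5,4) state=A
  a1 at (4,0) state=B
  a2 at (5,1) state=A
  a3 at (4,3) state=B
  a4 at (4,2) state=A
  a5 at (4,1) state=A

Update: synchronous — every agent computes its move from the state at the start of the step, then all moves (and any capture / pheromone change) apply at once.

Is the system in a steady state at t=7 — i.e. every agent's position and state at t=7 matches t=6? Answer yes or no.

yes

t=1: a0@(0,0):A a1@(0,1):B a2@(5,1):A a3@(0,2):B a4@(4,2):A a5@(4,1):A
t=2: a0@(0,0):A a1@(0,3):B a2@(5,1):A a3@(0,2):B a4@(4,2):A a5@(4,1):A
t=3: (unchanged — steady state)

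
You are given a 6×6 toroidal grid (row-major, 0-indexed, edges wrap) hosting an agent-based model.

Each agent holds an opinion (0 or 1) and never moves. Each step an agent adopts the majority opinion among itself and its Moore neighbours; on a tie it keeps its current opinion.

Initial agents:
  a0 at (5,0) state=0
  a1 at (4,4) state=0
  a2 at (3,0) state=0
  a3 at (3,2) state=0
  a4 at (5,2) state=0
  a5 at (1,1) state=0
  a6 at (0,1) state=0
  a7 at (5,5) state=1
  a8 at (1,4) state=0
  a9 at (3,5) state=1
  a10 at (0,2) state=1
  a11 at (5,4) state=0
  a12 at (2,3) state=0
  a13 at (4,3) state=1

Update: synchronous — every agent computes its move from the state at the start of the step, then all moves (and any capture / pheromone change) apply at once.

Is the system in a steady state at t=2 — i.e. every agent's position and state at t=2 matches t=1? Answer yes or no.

t=1: a0@(5,0):0 a1@(4,4):1 a2@(3,0):0 a3@(3,2):0 a4@(5,2):0 a5@(1,1):0 a6@(0,1):0 a7@(5,5):0 a8@(1,4):0 a9@(3,5):0 a10@(0,2):0 a11@(5,4):0 a12@(2,3):0 a13@(4,3):0
t=2: a0@(5,0):0 a1@(4,4):0 a2@(3,0):0 a3@(3,2):0 a4@(5,2):0 a5@(1,1):0 a6@(0,1):0 a7@(5,5):0 a8@(1,4):0 a9@(3,5):0 a10@(0,2):0 a11@(5,4):0 a12@(2,3):0 a13@(4,3):0

no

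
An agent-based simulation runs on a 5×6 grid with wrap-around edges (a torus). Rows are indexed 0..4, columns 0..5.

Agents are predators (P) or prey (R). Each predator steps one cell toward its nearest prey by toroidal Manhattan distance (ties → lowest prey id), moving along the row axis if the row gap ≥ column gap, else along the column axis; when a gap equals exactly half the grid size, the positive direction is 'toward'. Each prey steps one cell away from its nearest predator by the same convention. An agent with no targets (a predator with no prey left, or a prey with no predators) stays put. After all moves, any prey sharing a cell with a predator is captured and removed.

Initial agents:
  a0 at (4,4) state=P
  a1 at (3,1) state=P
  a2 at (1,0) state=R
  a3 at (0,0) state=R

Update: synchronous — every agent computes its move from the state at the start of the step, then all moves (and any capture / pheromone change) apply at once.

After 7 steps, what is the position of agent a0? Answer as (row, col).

t=1: a0@(4,5):P a1@(2,1):P a2@(0,0):R a3@(0,1):R
t=2: a0@(0,5):P a1@(1,1):P a2@(1,0):R a3@(4,1):R
t=3: a0@(1,5):P a1@(1,0):P a3@(3,1):R
t=4: a0@(2,5):P a1@(2,0):P a3@(4,1):R
t=5: a0@(3,5):P a1@(3,0):P a3@(0,1):R
t=6: a0@(4,5):P a1@(4,0):P a3@(1,1):R
t=7: a0@(0,5):P a1@(0,0):P a3@(2,1):R

(0, 5)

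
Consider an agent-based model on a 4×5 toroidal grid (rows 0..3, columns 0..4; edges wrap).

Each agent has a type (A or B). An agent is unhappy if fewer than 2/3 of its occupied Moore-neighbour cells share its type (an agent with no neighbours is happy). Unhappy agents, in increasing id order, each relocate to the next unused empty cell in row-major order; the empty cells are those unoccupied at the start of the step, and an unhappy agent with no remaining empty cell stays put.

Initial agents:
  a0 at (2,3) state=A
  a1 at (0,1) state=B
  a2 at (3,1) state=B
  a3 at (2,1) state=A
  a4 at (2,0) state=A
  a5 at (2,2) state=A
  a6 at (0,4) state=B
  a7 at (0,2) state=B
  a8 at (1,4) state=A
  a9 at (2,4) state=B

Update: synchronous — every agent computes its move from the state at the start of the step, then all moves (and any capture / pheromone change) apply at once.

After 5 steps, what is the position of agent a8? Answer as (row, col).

(2, 3)

t=1: a0@(2,3):A a1@(0,1):B a2@(0,0):B a3@(2,1):A a4@(0,3):A a5@(2,2):A a6@(1,0):B a7@(0,2):B a8@(1,1):A a9@(1,2):B
t=2: a0@(0,4):A a1@(0,1):B a2@(0,0):B a3@(1,3):A a4@(1,4):A a5@(2,2):A a6@(2,0):B a7@(2,4):B a8@(3,0):A a9@(3,1):B
t=3: a0@(0,4):A a1@(0,1):B a2@(0,2):B a3@(1,3):A a4@(0,3):A a5@(1,0):A a6@(1,1):B a7@(1,2):B a8@(2,1):A a9@(2,3):B
t=4: a0@(0,4):A a1@(0,1):B a2@(0,0):B a3@(1,4):A a4@(2,0):A a5@(2,2):A a6@(2,4):B a7@(3,0):B a8@(3,1):A a9@(3,2):B
t=5: a0@(0,2):A a1@(0,1):B a2@(0,3):B a3@(1,0):A a4@(1,1):A a5@(1,2):A a6@(1,3):B a7@(2,1):B a8@(2,3):A a9@(3,3):B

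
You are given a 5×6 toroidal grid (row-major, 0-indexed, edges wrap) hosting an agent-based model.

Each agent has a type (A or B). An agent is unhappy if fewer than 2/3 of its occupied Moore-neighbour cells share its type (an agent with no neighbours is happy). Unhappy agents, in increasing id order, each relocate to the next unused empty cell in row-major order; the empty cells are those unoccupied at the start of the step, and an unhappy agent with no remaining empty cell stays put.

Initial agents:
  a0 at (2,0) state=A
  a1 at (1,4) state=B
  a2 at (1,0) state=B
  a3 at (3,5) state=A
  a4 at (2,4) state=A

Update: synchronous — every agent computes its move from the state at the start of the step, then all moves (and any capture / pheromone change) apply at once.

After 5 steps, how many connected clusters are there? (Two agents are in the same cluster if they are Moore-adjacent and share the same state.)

4

t=1: a0@(0,0):A a1@(0,1):B a2@(0,2):B a3@(3,5):A a4@(0,3):A
t=2: a0@(0,4):A a1@(0,5):B a2@(1,0):B a3@(3,5):A a4@(1,1):A
t=3: a0@(0,0):A a1@(0,1):B a2@(0,2):B a3@(3,5):A a4@(0,3):A
t=4: a0@(0,4):A a1@(0,5):B a2@(1,0):B a3@(3,5):A a4@(1,1):A
t=5: a0@(0,0):A a1@(0,1):B a2@(0,2):B a3@(3,5):A a4@(0,3):A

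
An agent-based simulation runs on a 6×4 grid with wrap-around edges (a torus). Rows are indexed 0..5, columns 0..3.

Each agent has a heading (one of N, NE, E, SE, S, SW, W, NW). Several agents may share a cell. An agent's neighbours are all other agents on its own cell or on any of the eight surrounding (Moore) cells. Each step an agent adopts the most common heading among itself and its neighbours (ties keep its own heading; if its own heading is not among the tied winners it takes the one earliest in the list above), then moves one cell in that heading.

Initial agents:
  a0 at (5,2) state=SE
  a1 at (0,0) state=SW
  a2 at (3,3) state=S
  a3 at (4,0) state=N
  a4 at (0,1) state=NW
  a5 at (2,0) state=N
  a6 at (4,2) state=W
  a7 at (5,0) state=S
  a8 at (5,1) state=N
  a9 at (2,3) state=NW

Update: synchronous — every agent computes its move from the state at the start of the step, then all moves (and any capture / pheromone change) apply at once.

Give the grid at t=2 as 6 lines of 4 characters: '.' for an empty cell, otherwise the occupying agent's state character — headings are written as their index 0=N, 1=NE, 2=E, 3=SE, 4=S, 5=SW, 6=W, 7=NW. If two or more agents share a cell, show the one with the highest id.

t=1: a0@(0,3):SE a1@(1,3):SW a2@(2,3):N a3@(3,0):N a4@(5,0):NW a5@(1,0):N a6@(4,1):W a7@(4,0):N a8@(4,1):N a9@(1,2):NW
t=2: a0@(5,2):NW a1@(0,3):N a2@(1,3):N a3@(2,0):N a4@(4,0):N a5@(0,0):N a6@(3,1):N a7@(3,0):N a8@(3,1):N a9@(0,1):NW

07.0
...0
0...
00..
0...
..7.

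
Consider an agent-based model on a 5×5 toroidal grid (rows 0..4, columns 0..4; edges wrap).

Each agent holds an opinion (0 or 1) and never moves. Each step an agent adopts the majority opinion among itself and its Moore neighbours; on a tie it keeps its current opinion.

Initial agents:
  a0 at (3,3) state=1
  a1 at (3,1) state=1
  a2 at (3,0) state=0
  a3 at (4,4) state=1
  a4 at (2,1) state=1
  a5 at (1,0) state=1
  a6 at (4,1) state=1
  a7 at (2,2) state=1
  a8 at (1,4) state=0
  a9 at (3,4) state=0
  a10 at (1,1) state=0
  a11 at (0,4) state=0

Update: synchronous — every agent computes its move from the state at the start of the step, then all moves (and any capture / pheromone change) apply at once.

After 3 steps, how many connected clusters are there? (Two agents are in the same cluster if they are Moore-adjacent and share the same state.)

t=1: a0@(3,3):1 a1@(3,1):1 a2@(3,0):1 a3@(4,4):0 a4@(2,1):1 a5@(1,0):0 a6@(4,1):1 a7@(2,2):1 a8@(1,4):0 a9@(3,4):0 a10@(1,1):1 a11@(0,4):0
t=2: (unchanged — steady state)

2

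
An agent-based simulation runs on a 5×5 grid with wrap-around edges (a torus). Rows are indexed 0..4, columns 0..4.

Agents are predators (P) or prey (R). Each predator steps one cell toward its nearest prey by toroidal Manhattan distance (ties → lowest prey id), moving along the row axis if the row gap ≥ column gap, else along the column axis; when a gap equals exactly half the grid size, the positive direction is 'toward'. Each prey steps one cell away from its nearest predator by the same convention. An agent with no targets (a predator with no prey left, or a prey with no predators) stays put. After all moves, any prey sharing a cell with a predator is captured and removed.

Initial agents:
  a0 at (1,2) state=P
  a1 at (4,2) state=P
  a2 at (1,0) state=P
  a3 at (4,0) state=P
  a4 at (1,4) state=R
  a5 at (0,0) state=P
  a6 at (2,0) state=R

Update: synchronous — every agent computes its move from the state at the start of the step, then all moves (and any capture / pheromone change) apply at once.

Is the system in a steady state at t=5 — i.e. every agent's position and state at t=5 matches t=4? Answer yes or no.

t=1: a0@(1,3):P a1@(0,2):P a2@(1,4):P a3@(3,0):P a5@(1,0):P
t=2: (unchanged — steady state)

yes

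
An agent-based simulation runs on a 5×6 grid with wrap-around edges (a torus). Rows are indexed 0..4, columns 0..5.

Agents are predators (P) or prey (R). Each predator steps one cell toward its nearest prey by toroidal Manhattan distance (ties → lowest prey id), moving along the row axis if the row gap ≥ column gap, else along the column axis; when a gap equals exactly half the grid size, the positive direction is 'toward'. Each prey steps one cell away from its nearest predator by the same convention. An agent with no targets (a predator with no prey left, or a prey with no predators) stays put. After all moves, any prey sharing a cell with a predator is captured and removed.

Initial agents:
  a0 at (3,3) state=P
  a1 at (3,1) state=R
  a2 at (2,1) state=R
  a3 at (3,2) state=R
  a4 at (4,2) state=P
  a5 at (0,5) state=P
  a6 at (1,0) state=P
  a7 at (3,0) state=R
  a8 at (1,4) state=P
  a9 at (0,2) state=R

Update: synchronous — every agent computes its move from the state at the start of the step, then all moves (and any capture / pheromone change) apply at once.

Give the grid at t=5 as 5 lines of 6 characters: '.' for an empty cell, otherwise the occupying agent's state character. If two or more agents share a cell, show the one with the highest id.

t=1: a0@(3,2):P a1@(3,0):R a2@(3,1):R a3@(3,1):R a4@(3,2):P a5@(4,5):P a6@(2,0):P a7@(4,0):R a8@(1,3):P a9@(1,2):R
t=2: a0@(3,1):P a4@(3,1):P a5@(4,0):P a6@(3,0):P a7@(4,1):R a8@(1,2):P a9@(1,1):R
t=3: a0@(4,1):P a4@(4,1):P a5@(4,1):P a6@(4,0):P a7@(0,1):R a8@(1,1):P a9@(1,0):R
t=4: a0@(0,1):P a4@(0,1):P a5@(0,1):P a6@(0,0):P a7@(1,1):R a8@(0,1):P a9@(1,5):R
t=5: a0@(1,1):P a4@(1,1):P a5@(1,1):P a6@(1,0):P a7@(2,1):R a8@(1,1):P a9@(2,5):R

......
PP....
.R...R
......
......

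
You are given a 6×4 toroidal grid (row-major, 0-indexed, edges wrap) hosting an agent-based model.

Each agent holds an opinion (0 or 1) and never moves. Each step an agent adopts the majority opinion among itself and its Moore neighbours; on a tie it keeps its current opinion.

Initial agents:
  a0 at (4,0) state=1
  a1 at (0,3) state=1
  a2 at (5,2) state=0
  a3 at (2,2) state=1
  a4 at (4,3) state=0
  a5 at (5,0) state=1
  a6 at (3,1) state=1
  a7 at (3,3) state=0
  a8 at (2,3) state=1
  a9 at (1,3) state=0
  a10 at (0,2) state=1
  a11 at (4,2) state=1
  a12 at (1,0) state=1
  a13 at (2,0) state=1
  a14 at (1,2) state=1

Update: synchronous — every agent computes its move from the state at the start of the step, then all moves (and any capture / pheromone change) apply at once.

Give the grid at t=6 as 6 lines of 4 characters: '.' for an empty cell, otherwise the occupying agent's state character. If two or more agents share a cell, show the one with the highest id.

..11
1.11
1.11
.1.1
1.11
1.1.

t=1: a0@(4,0):1 a1@(0,3):1 a2@(5,2):1 a3@(2,2):1 a4@(4,3):0 a5@(5,0):1 a6@(3,1):1 a7@(3,3):1 a8@(2,3):1 a9@(1,3):1 a10@(0,2):1 a11@(4,2):0 a12@(1,0):1 a13@(2,0):1 a14@(1,2):1
t=2: a0@(4,0):1 a1@(0,3):1 a2@(5,2):1 a3@(2,2):1 a4@(4,3):1 a5@(5,0):1 a6@(3,1):1 a7@(3,3):1 a8@(2,3):1 a9@(1,3):1 a10@(0,2):1 a11@(4,2):1 a12@(1,0):1 a13@(2,0):1 a14@(1,2):1
t=3: (unchanged — steady state)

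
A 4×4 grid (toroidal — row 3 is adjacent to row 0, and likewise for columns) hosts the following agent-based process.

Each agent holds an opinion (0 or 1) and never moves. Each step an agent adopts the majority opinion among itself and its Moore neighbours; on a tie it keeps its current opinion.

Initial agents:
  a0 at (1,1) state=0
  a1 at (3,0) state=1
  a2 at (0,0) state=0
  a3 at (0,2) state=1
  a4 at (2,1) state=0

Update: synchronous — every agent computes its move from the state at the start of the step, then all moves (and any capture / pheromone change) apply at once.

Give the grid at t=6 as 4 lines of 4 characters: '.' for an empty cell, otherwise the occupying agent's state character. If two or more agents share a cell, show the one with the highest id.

t=1: a0@(1,1):0 a1@(3,0):0 a2@(0,0):0 a3@(0,2):1 a4@(2,1):0
t=2: (unchanged — steady state)

0.1.
.0..
.0..
0...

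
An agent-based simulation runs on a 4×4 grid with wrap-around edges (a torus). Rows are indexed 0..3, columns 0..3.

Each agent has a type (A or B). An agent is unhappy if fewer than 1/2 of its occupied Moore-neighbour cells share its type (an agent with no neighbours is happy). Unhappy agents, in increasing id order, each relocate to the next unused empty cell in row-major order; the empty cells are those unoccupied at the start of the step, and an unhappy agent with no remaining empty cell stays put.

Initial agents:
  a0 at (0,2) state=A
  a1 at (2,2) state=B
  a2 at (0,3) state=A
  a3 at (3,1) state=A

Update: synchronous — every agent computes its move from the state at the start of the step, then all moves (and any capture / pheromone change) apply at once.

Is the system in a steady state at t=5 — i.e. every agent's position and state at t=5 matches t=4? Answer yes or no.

t=1: a0@(0,2):A a1@(0,0):B a2@(0,3):A a3@(3,1):A
t=2: a0@(0,2):A a1@(0,1):B a2@(0,3):A a3@(3,1):A
t=3: a0@(0,2):A a1@(0,0):B a2@(0,3):A a3@(3,1):A
t=4: a0@(0,2):A a1@(0,1):B a2@(0,3):A a3@(3,1):A
t=5: a0@(0,2):A a1@(0,0):B a2@(0,3):A a3@(3,1):A

no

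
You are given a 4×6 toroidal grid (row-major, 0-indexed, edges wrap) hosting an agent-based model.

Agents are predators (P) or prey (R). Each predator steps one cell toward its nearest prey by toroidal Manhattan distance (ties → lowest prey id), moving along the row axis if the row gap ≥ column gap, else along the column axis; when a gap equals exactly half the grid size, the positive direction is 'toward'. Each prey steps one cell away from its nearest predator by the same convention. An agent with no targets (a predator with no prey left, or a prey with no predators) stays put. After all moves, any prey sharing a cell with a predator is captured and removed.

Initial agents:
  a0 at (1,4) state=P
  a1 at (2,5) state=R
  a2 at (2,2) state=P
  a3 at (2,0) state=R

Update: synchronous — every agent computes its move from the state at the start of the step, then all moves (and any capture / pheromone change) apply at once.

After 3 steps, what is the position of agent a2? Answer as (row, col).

(3, 0)

t=1: a0@(2,4):P a1@(3,5):R a2@(2,1):P a3@(2,5):R
t=2: a0@(2,5):P a1@(0,5):R a2@(2,0):P
t=3: a0@(3,5):P a2@(3,0):P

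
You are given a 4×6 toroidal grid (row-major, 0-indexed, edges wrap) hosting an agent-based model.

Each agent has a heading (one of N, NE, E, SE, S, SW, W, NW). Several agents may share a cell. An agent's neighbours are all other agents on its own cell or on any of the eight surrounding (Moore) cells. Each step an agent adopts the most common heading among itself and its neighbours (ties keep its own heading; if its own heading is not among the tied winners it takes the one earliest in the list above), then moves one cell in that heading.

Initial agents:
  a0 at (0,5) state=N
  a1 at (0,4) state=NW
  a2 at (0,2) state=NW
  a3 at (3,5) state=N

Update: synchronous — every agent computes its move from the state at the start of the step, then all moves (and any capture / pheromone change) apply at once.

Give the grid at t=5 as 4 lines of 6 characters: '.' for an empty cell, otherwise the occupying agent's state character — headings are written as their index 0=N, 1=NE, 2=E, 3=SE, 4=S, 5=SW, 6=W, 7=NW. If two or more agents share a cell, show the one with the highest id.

t=1: a0@(3,5):N a1@(3,4):N a2@(3,1):NW a3@(2,5):N
t=2: a0@(2,5):N a1@(2,4):N a2@(2,0):NW a3@(1,5):N
t=3: a0@(1,5):N a1@(1,4):N a2@(1,0):N a3@(0,5):N
t=4: a0@(0,5):N a1@(0,4):N a2@(0,0):N a3@(3,5):N
t=5: a0@(3,5):N a1@(3,4):N a2@(3,0):N a3@(2,5):N

......
......
.....0
0...00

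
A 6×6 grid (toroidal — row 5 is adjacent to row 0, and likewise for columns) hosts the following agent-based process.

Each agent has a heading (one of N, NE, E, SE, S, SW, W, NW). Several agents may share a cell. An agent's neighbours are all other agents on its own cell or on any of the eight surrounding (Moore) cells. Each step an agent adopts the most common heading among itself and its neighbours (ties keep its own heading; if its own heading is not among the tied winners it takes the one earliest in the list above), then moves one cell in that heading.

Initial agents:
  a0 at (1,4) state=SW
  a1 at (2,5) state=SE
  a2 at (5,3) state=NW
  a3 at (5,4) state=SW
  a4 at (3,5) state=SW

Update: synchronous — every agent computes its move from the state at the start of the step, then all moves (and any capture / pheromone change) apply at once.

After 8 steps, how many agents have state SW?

t=1: a0@(2,3):SW a1@(3,4):SW a2@(4,2):NW a3@(0,3):SW a4@(4,4):SW
t=2: a0@(3,2):SW a1@(4,3):SW a2@(3,1):NW a3@(1,2):SW a4@(5,3):SW
t=3: a0@(4,1):SW a1@(5,2):SW a2@(2,0):NW a3@(2,1):SW a4@(0,2):SW
t=4: a0@(5,0):SW a1@(0,1):SW a2@(1,5):NW a3@(3,0):SW a4@(1,1):SW
t=5: a0@(0,5):SW a1@(1,0):SW a2@(0,4):NW a3@(4,5):SW a4@(2,0):SW
t=6: a0@(1,4):SW a1@(2,5):SW a2@(5,3):NW a3@(5,4):SW a4@(3,5):SW
t=7: a0@(2,3):SW a1@(3,4):SW a2@(4,2):NW a3@(0,3):SW a4@(4,4):SW
t=8: a0@(3,2):SW a1@(4,3):SW a2@(3,1):NW a3@(1,2):SW a4@(5,3):SW

4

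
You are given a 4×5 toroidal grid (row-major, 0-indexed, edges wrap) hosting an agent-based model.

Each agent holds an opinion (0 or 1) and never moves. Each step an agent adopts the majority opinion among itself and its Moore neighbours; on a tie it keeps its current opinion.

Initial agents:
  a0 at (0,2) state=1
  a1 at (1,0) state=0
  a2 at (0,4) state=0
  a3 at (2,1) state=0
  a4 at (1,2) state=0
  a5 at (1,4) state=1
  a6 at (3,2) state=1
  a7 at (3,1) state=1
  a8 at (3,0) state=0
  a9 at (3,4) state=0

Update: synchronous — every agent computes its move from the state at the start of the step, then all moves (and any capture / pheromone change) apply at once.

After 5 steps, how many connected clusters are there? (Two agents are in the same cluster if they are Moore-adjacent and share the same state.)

2

t=1: a0@(0,2):1 a1@(1,0):0 a2@(0,4):0 a3@(2,1):0 a4@(1,2):0 a5@(1,4):0 a6@(3,2):1 a7@(3,1):1 a8@(3,0):0 a9@(3,4):0
t=2: (unchanged — steady state)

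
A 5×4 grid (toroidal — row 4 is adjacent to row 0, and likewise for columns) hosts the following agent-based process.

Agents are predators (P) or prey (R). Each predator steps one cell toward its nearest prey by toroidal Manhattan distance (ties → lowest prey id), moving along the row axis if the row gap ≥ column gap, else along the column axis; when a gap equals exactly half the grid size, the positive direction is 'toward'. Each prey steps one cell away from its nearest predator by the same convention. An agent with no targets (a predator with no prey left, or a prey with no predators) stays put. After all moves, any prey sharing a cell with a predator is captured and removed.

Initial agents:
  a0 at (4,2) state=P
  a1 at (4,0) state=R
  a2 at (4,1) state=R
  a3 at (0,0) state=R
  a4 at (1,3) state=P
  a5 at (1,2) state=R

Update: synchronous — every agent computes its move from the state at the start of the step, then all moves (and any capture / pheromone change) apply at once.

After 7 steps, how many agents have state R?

4

t=1: a0@(4,1):P a1@(4,3):R a2@(4,0):R a3@(4,0):R a4@(1,2):P a5@(1,1):R
t=2: a0@(4,0):P a1@(4,2):R a2@(4,3):R a3@(4,3):R a4@(1,1):P a5@(1,0):R
t=3: a0@(4,3):P a1@(4,1):R a2@(4,2):R a3@(4,2):R a4@(1,0):P a5@(1,3):R
t=4: a0@(4,2):P a1@(4,0):R a2@(4,1):R a3@(4,1):R a4@(1,3):P a5@(1,2):R
t=5: a0@(4,1):P a1@(4,3):R a2@(4,0):R a3@(4,0):R a4@(1,2):P a5@(1,1):R
t=6: a0@(4,0):P a1@(4,2):R a2@(4,3):R a3@(4,3):R a4@(1,1):P a5@(1,0):R
t=7: a0@(4,3):P a1@(4,1):R a2@(4,2):R a3@(4,2):R a4@(1,0):P a5@(1,3):R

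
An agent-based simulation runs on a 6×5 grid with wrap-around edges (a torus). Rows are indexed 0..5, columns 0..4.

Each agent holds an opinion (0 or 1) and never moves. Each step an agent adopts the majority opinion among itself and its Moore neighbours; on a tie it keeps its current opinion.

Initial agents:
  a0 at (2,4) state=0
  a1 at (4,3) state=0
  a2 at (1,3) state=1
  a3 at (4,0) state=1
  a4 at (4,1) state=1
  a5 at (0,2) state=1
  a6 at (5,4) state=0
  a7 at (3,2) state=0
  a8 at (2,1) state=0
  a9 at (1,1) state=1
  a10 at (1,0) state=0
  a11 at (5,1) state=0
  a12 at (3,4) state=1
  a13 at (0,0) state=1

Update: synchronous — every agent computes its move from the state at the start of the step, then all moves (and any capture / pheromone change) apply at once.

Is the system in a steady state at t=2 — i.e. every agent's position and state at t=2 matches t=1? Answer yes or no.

no

t=1: a0@(2,4):0 a1@(4,3):0 a2@(1,3):1 a3@(4,0):1 a4@(4,1):1 a5@(0,2):1 a6@(5,4):0 a7@(3,2):0 a8@(2,1):0 a9@(1,1):1 a10@(1,0):0 a11@(5,1):1 a12@(3,4):1 a13@(0,0):0
t=2: a0@(2,4):0 a1@(4,3):0 a2@(1,3):1 a3@(4,0):1 a4@(4,1):1 a5@(0,2):1 a6@(5,4):0 a7@(3,2):0 a8@(2,1):0 a9@(1,1):0 a10@(1,0):0 a11@(5,1):1 a12@(3,4):1 a13@(0,0):0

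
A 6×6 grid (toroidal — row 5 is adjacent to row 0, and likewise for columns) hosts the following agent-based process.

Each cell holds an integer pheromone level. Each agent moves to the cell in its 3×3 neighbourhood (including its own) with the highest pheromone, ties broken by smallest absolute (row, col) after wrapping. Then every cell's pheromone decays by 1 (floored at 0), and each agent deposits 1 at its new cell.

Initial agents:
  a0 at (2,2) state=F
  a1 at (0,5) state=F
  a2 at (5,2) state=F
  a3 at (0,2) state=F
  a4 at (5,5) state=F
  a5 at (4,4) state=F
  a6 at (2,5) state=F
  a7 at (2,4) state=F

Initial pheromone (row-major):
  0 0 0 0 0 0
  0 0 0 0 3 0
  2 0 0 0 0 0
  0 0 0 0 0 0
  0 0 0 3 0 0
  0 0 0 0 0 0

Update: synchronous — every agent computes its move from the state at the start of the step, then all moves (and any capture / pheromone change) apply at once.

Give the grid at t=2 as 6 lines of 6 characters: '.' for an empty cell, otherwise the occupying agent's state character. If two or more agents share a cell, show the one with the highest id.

F.....
....F.
......
......
...F..
......

t=1: a0@(1,1) a1@(1,4) a2@(4,3) a3@(0,1) a4@(0,0) a5@(4,3) a6@(1,4) a7@(1,4) | pheromone: 1 1 0 0 0 0 / 0 1 0 0 5 0 / 1 0 0 0 0 0 / 0 0 0 0 0 0 / 0 0 0 4 0 0 / 0 0 0 0 0 0
t=2: a0@(0,0) a1@(1,4) a2@(4,3) a3@(0,0) a4@(0,0) a5@(4,3) a6@(1,4) a7@(1,4) | pheromone: 3 0 0 0 0 0 / 0 0 0 0 7 0 / 0 0 0 0 0 0 / 0 0 0 0 0 0 / 0 0 0 5 0 0 / 0 0 0 0 0 0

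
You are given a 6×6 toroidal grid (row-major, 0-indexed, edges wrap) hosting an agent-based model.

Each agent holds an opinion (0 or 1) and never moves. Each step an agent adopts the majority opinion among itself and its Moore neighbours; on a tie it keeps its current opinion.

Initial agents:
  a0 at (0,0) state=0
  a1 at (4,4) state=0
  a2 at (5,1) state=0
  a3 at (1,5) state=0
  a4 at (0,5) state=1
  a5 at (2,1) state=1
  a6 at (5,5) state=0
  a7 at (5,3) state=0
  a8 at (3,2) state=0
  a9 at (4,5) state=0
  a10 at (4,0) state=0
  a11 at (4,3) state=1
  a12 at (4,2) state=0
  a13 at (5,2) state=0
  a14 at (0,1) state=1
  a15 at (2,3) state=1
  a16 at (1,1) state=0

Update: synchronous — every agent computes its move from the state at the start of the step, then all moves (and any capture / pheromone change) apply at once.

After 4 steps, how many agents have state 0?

t=1: a0@(0,0):0 a1@(4,4):0 a2@(5,1):0 a3@(1,5):0 a4@(0,5):0 a5@(2,1):0 a6@(5,5):0 a7@(5,3):0 a8@(3,2):1 a9@(4,5):0 a10@(4,0):0 a11@(4,3):0 a12@(4,2):0 a13@(5,2):0 a14@(0,1):0 a15@(2,3):1 a16@(1,1):0
t=2: a0@(0,0):0 a1@(4,4):0 a2@(5,1):0 a3@(1,5):0 a4@(0,5):0 a5@(2,1):0 a6@(5,5):0 a7@(5,3):0 a8@(3,2):0 a9@(4,5):0 a10@(4,0):0 a11@(4,3):0 a12@(4,2):0 a13@(5,2):0 a14@(0,1):0 a15@(2,3):1 a16@(1,1):0
t=3: (unchanged — steady state)

16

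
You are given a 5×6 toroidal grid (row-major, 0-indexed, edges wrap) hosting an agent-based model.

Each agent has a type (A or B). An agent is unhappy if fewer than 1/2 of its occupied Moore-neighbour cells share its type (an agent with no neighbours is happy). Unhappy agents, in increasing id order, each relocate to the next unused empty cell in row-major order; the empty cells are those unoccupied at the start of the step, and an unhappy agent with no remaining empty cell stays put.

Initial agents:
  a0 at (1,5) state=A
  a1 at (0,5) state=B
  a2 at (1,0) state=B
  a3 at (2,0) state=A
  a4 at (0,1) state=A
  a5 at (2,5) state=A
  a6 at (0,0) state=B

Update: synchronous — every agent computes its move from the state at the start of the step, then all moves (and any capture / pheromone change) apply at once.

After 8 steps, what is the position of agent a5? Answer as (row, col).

(2, 5)

t=1: a0@(0,2):A a1@(0,5):B a2@(0,3):B a3@(2,0):A a4@(0,4):A a5@(2,5):A a6@(0,0):B
t=2: a0@(0,1):A a1@(0,5):B a2@(1,0):B a3@(2,0):A a4@(1,1):A a5@(2,5):A a6@(0,0):B
t=3: a0@(0,2):A a1@(0,5):B a2@(0,3):B a3@(2,0):A a4@(1,1):A a5@(2,5):A a6@(0,0):B
t=4: a0@(0,2):A a1@(0,5):B a2@(0,1):B a3@(2,0):A a4@(1,1):A a5@(2,5):A a6@(0,0):B
t=5: a0@(0,2):A a1@(0,5):B a2@(0,3):B a3@(2,0):A a4@(1,1):A a5@(2,5):A a6@(0,0):B
t=6: a0@(0,2):A a1@(0,5):B a2@(0,1):B a3@(2,0):A a4@(1,1):A a5@(2,5):A a6@(0,0):B
t=7: a0@(0,2):A a1@(0,5):B a2@(0,3):B a3@(2,0):A a4@(1,1):A a5@(2,5):A a6@(0,0):B
t=8: a0@(0,2):A a1@(0,5):B a2@(0,1):B a3@(2,0):A a4@(1,1):A a5@(2,5):A a6@(0,0):B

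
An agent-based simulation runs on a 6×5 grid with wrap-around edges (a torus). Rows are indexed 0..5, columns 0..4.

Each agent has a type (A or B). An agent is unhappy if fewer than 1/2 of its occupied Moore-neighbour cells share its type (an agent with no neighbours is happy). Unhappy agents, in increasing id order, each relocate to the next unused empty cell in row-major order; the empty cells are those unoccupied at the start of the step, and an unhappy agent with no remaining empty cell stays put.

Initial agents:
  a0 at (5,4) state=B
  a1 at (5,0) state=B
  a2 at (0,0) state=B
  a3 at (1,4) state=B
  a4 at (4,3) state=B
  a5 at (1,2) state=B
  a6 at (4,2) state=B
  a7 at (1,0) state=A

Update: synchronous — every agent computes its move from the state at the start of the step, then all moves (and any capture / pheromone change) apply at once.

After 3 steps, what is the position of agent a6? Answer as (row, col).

(4, 2)

t=1: a0@(5,4):B a1@(5,0):B a2@(0,0):B a3@(1,4):B a4@(4,3):B a5@(1,2):B a6@(4,2):B a7@(0,1):A
t=2: a0@(5,4):B a1@(5,0):B a2@(0,0):B a3@(1,4):B a4@(4,3):B a5@(0,2):B a6@(4,2):B a7@(0,3):A
t=3: a0@(5,4):B a1@(5,0):B a2@(0,0):B a3@(1,4):B a4@(4,3):B a5@(0,1):B a6@(4,2):B a7@(0,4):A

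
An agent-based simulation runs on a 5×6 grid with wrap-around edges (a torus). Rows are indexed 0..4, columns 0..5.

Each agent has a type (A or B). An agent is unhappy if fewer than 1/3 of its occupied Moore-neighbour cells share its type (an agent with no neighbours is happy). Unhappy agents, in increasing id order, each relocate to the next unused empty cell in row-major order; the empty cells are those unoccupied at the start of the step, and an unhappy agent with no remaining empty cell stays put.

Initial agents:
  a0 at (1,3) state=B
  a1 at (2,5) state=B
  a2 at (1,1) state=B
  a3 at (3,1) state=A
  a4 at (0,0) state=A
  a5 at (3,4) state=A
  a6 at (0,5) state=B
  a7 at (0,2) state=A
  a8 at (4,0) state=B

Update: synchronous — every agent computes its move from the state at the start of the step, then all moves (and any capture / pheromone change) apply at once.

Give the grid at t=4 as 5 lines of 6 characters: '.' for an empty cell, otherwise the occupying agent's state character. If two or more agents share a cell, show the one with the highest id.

ABABBB
A....A
......
......
B.....

t=1: a0@(0,1):B a1@(0,3):B a2@(0,4):B a3@(1,0):A a4@(1,2):A a5@(1,4):A a6@(0,5):B a7@(1,5):A a8@(4,0):B
t=2: a0@(0,1):B a1@(0,3):B a2@(0,4):B a3@(1,0):A a4@(0,0):A a5@(0,2):A a6@(0,5):B a7@(1,5):A a8@(4,0):B
t=3: a0@(1,1):B a1@(0,3):B a2@(0,4):B a3@(1,0):A a4@(0,0):A a5@(1,2):A a6@(0,5):B a7@(1,5):A a8@(4,0):B
t=4: a0@(0,1):B a1@(0,3):B a2@(0,4):B a3@(1,0):A a4@(0,0):A a5@(0,2):A a6@(0,5):B a7@(1,5):A a8@(4,0):B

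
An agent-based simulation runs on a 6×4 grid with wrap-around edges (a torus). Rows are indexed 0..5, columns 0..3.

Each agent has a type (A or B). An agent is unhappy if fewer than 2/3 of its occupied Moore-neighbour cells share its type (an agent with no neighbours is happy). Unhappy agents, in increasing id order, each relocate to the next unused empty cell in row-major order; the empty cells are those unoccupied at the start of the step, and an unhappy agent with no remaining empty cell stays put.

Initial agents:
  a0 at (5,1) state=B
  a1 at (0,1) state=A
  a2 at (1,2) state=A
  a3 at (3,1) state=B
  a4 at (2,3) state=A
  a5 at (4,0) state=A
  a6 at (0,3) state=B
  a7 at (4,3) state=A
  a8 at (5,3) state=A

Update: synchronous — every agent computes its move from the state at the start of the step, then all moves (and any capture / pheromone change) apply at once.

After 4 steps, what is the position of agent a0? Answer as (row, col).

(0, 1)

t=1: a0@(0,0):B a1@(0,2):A a2@(1,2):A a3@(1,0):B a4@(2,3):A a5@(1,1):A a6@(1,3):B a7@(4,3):A a8@(5,3):A
t=2: a0@(0,1):B a1@(0,2):A a2@(1,2):A a3@(0,3):B a4@(2,0):A a5@(2,1):A a6@(2,2):B a7@(4,3):A a8@(5,3):A
t=3: a0@(0,0):B a1@(1,0):A a2@(1,1):A a3@(1,3):B a4@(2,0):A a5@(2,1):A a6@(2,3):B a7@(4,3):A a8@(5,3):A
t=4: a0@(0,1):B a1@(0,2):A a2@(1,1):A a3@(0,3):B a4@(1,2):A a5@(2,1):A a6@(2,2):B a7@(4,3):A a8@(3,0):A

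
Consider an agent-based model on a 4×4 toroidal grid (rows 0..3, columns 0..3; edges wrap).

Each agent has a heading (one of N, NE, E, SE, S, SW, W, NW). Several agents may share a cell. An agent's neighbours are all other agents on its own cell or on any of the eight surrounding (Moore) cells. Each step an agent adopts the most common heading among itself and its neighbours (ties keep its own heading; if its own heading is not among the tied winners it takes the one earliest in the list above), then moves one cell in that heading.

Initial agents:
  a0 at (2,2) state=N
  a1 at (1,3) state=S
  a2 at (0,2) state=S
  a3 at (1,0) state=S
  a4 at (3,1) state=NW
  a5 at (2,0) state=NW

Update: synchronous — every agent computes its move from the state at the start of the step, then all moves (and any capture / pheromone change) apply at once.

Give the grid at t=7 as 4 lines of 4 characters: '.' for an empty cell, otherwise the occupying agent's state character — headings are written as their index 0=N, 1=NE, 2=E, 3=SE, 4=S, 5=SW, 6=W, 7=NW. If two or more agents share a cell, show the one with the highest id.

t=1: a0@(1,2):N a1@(2,3):S a2@(1,2):S a3@(2,0):S a4@(2,0):NW a5@(1,3):NW
t=2: a0@(2,2):S a1@(3,3):S a2@(2,2):S a3@(3,0):S a4@(1,3):NW a5@(2,3):S
t=3: a0@(3,2):S a1@(0,3):S a2@(3,2):S a3@(0,0):S a4@(2,3):S a5@(3,3):S
t=4: a0@(0,2):S a1@(1,3):S a2@(0,2):S a3@(1,0):S a4@(3,3):S a5@(0,3):S
t=5: a0@(1,2):S a1@(2,3):S a2@(1,2):S a3@(2,0):S a4@(0,3):S a5@(1,3):S
t=6: a0@(2,2):S a1@(3,3):S a2@(2,2):S a3@(3,0):S a4@(1,3):S a5@(2,3):S
t=7: a0@(3,2):S a1@(0,3):S a2@(3,2):S a3@(0,0):S a4@(2,3):S a5@(3,3):S

4..4
....
...4
..44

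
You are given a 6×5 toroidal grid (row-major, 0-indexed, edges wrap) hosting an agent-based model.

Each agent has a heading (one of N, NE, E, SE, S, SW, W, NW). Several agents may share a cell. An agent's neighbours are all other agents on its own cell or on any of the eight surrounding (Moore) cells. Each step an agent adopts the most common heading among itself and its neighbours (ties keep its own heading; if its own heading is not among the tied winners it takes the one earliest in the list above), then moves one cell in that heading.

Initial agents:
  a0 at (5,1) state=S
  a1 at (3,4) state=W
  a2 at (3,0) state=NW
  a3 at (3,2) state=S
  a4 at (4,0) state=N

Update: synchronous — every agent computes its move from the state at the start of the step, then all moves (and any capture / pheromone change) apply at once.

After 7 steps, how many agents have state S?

2

t=1: a0@(0,1):S a1@(3,3):W a2@(2,4):NW a3@(4,2):S a4@(3,0):N
t=2: a0@(1,1):S a1@(3,2):W a2@(1,3):NW a3@(5,2):S a4@(2,0):N
t=3: a0@(2,1):S a1@(3,1):W a2@(0,2):NW a3@(0,2):S a4@(1,0):N
t=4: a0@(3,1):S a1@(3,0):W a2@(5,1):NW a3@(1,2):S a4@(0,0):N
t=5: a0@(4,1):S a1@(3,4):W a2@(4,0):NW a3@(2,2):S a4@(5,0):N
t=6: a0@(5,1):S a1@(3,3):W a2@(3,4):NW a3@(3,2):S a4@(4,0):N
t=7: a0@(0,1):S a1@(3,2):W a2@(2,3):NW a3@(4,2):S a4@(3,0):N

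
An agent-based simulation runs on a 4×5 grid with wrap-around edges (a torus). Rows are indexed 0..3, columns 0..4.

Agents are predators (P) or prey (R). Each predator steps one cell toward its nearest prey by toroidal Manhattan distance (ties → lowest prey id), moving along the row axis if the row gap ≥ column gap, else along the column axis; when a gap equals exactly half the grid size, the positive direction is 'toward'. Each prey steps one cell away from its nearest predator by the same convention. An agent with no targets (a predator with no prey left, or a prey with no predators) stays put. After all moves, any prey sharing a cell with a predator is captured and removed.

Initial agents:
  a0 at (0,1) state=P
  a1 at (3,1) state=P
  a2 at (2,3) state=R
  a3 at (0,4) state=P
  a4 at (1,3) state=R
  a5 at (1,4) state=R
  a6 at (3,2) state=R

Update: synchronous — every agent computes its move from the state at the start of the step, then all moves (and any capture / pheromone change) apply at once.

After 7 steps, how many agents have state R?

t=1: a0@(3,1):P a1@(3,2):P a2@(2,4):R a3@(1,4):P a4@(2,3):R a5@(2,4):R a6@(3,3):R
t=2: a0@(3,2):P a1@(3,3):P a2@(3,4):R a3@(2,4):P a4@(1,3):R a5@(3,4):R a6@(3,4):R
t=3: a0@(3,3):P a1@(3,4):P a2@(3,0):R a3@(3,4):P a4@(0,3):R a5@(3,0):R a6@(3,0):R
t=4: a0@(0,3):P a1@(3,0):P a2@(3,1):R a3@(3,0):P a4@(1,3):R a5@(3,1):R a6@(3,1):R
t=5: a0@(1,3):P a1@(3,1):P a2@(3,2):R a3@(3,1):P a4@(2,3):R a5@(3,2):R a6@(3,2):R
t=6: a0@(2,3):P a1@(3,2):P a2@(3,3):R a3@(3,2):P a4@(3,3):R a5@(3,3):R a6@(3,3):R
t=7: a0@(3,3):P a1@(3,3):P a2@(0,3):R a3@(3,3):P a4@(0,3):R a5@(0,3):R a6@(0,3):R

4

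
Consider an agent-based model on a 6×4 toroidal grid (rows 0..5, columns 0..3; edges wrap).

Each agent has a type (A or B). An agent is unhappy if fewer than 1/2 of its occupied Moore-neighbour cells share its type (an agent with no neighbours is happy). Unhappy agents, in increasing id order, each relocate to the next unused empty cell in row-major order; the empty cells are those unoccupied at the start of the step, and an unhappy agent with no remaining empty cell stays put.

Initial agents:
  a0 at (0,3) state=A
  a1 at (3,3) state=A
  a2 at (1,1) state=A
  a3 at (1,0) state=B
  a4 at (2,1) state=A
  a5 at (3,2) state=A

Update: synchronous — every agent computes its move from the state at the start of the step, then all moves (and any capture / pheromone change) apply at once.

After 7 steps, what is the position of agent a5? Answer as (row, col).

t=1: a0@(0,0):A a1@(3,3):A a2@(1,1):A a3@(0,1):B a4@(2,1):A a5@(3,2):A
t=2: a0@(0,0):A a1@(3,3):A a2@(1,1):A a3@(0,2):B a4@(2,1):A a5@(3,2):A
t=3: a0@(0,0):A a1@(3,3):A a2@(1,1):A a3@(0,1):B a4@(2,1):A a5@(3,2):A
t=4: a0@(0,0):A a1@(3,3):A a2@(1,1):A a3@(0,2):B a4@(2,1):A a5@(3,2):A
t=5: a0@(0,0):A a1@(3,3):A a2@(1,1):A a3@(0,1):B a4@(2,1):A a5@(3,2):A
t=6: a0@(0,0):A a1@(3,3):A a2@(1,1):A a3@(0,2):B a4@(2,1):A a5@(3,2):A
t=7: a0@(0,0):A a1@(3,3):A a2@(1,1):A a3@(0,1):B a4@(2,1):A a5@(3,2):A

(3, 2)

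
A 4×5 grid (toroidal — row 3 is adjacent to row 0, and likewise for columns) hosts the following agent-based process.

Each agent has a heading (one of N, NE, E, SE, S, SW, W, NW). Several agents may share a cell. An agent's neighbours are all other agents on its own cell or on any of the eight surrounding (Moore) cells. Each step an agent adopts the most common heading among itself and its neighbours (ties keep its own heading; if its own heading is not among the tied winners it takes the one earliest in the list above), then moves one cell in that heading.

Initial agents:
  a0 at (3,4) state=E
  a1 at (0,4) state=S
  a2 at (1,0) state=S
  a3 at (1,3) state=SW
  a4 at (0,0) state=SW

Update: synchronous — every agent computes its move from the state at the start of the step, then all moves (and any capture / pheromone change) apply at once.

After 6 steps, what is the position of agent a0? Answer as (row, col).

t=1: a0@(3,0):E a1@(1,4):S a2@(2,0):S a3@(2,2):SW a4@(1,0):S
t=2: a0@(3,1):E a1@(2,4):S a2@(3,0):S a3@(3,1):SW a4@(2,0):S
t=3: a0@(0,1):S a1@(3,4):S a2@(0,0):S a3@(0,1):S a4@(3,0):S
t=4: a0@(1,1):S a1@(0,4):S a2@(1,0):S a3@(1,1):S a4@(0,0):S
t=5: a0@(2,1):S a1@(1,4):S a2@(2,0):S a3@(2,1):S a4@(1,0):S
t=6: a0@(3,1):S a1@(2,4):S a2@(3,0):S a3@(3,1):S a4@(2,0):S

(3, 1)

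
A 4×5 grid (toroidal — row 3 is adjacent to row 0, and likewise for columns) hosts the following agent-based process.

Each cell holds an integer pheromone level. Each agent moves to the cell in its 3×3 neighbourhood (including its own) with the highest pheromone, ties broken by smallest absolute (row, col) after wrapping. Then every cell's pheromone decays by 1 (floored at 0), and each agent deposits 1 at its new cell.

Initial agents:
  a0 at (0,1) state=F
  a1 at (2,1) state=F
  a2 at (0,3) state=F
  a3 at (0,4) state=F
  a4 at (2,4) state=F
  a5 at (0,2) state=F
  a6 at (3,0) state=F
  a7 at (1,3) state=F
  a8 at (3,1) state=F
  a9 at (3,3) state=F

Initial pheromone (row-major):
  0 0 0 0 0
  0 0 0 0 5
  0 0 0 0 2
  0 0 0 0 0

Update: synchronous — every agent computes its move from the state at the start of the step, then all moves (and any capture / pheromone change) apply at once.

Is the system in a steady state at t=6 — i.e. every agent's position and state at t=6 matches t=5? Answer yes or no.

t=1: a0@(0,0) a1@(1,0) a2@(1,4) a3@(1,4) a4@(1,4) a5@(0,1) a6@(2,4) a7@(1,4) a8@(0,0) a9@(2,4) | pheromone: 2 1 0 0 0 / 1 0 0 0 8 / 0 0 0 0 3 / 0 0 0 0 0
t=2: a0@(1,4) a1@(1,4) a2@(1,4) a3@(1,4) a4@(1,4) a5@(0,0) a6@(1,4) a7@(1,4) a8@(1,4) a9@(1,4) | pheromone: 2 0 0 0 0 / 0 0 0 0 16 / 0 0 0 0 2 / 0 0 0 0 0
t=3: a0@(1,4) a1@(1,4) a2@(1,4) a3@(1,4) a4@(1,4) a5@(1,4) a6@(1,4) a7@(1,4) a8@(1,4) a9@(1,4) | pheromone: 1 0 0 0 0 / 0 0 0 0 25 / 0 0 0 0 1 / 0 0 0 0 0
t=4: a0@(1,4) a1@(1,4) a2@(1,4) a3@(1,4) a4@(1,4) a5@(1,4) a6@(1,4) a7@(1,4) a8@(1,4) a9@(1,4) | pheromone: 0 0 0 0 0 / 0 0 0 0 34 / 0 0 0 0 0 / 0 0 0 0 0
t=5: a0@(1,4) a1@(1,4) a2@(1,4) a3@(1,4) a4@(1,4) a5@(1,4) a6@(1,4) a7@(1,4) a8@(1,4) a9@(1,4) | pheromone: 0 0 0 0 0 / 0 0 0 0 43 / 0 0 0 0 0 / 0 0 0 0 0
t=6: a0@(1,4) a1@(1,4) a2@(1,4) a3@(1,4) a4@(1,4) a5@(1,4) a6@(1,4) a7@(1,4) a8@(1,4) a9@(1,4) | pheromone: 0 0 0 0 0 / 0 0 0 0 52 / 0 0 0 0 0 / 0 0 0 0 0

yes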